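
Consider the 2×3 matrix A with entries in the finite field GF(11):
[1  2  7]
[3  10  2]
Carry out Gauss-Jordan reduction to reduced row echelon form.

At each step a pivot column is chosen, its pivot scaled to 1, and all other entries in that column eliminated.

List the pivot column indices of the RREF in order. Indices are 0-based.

step 1: normalize row 0 (÷1) = (1, 2, 7)
  row 1: subtract 3×row0 = (0, 4, 3)
step 2: normalize row 1 (÷4) = (0, 1, 9)
  row 0: subtract 2×row1 = (1, 0, 0)

pivot columns: 0, 1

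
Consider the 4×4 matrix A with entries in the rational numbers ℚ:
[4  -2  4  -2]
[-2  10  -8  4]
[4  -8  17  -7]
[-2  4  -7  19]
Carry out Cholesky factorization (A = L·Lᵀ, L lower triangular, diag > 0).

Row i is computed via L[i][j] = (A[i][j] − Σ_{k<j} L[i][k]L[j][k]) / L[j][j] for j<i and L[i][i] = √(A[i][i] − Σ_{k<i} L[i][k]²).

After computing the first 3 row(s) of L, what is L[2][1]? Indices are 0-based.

L[2][1] = -2

Step 1: L[0][0] = √(4) = 2.
  L[1][0] = (-2) / L[0][0] = -1.
Step 2: L[1][1] = √(9) = 3.
  L[2][0] = (4) / L[0][0] = 2.
  L[2][1] = (-6) / L[1][1] = -2.
Step 3: L[2][2] = √(9) = 3.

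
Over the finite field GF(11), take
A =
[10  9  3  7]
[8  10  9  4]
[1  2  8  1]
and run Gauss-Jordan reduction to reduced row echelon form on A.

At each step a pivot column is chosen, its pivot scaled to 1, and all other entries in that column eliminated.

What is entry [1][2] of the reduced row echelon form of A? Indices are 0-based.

[1] R0 /= 10  ⇒  (1, 2, 8, 4)
     R1 -= 8·R0  ⇒  (0, 5, 0, 5)
     R2 -= 1·R0  ⇒  (0, 0, 0, 8)
[2] R1 /= 5  ⇒  (0, 1, 0, 1)
     R0 -= 2·R1  ⇒  (1, 0, 8, 2)
column 2 empty below row 2
[3] R2 /= 8  ⇒  (0, 0, 0, 1)
     R0 -= 2·R2  ⇒  (1, 0, 8, 0)
     R1 -= 1·R2  ⇒  (0, 1, 0, 0)

M[1][2] = 0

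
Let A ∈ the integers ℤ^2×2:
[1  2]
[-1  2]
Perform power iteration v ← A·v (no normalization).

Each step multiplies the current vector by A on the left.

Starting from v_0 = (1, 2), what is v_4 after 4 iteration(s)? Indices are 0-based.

v_0 = (1, 2).
v_1 = A·v_0 = (5, 3).
v_2 = A·v_1 = (11, 1).
v_3 = A·v_2 = (13, -9).
v_4 = A·v_3 = (-5, -31).

v_4 = (-5, -31)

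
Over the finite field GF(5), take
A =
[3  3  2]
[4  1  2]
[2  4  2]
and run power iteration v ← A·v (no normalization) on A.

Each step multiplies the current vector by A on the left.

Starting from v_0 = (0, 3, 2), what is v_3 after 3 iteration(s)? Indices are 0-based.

v_0 = (0, 3, 2).
v_1 = A·v_0 = (3, 2, 1).
v_2 = A·v_1 = (2, 1, 1).
v_3 = A·v_2 = (1, 1, 0).

v_3 = (1, 1, 0)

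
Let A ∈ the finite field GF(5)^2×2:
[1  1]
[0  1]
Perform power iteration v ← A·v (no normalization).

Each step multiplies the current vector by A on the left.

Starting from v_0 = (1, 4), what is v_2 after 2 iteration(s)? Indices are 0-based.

v_2 = (4, 4)

v_0 = (1, 4).
v_1 = A·v_0 = (0, 4).
v_2 = A·v_1 = (4, 4).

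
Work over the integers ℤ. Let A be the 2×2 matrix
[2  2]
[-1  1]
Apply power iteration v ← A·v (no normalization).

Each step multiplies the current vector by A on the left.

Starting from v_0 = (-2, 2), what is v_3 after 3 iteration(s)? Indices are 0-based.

v_0 = (-2, 2).
v_1 = A·v_0 = (0, 4).
v_2 = A·v_1 = (8, 4).
v_3 = A·v_2 = (24, -4).

v_3 = (24, -4)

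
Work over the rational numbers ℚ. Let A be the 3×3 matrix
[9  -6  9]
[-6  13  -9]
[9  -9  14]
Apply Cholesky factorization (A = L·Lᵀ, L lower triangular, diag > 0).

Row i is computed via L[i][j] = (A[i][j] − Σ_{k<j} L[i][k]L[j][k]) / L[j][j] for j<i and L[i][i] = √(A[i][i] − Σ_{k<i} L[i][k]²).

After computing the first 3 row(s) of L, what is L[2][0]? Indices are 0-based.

L[2][0] = 3

Step 1: L[0][0] = √(9) = 3.
  L[1][0] = (-6) / L[0][0] = -2.
Step 2: L[1][1] = √(9) = 3.
  L[2][0] = (9) / L[0][0] = 3.
  L[2][1] = (-3) / L[1][1] = -1.
Step 3: L[2][2] = √(4) = 2.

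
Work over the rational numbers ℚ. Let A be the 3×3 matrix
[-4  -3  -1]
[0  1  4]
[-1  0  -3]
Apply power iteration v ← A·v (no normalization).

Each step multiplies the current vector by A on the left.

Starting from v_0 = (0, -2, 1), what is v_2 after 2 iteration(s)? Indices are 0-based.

v_0 = (0, -2, 1).
v_1 = A·v_0 = (5, 2, -3).
v_2 = A·v_1 = (-23, -10, 4).

v_2 = (-23, -10, 4)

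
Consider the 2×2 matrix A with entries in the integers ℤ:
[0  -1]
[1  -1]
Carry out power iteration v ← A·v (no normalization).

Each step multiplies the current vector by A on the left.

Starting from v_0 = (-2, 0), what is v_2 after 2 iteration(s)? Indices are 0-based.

v_0 = (-2, 0).
v_1 = A·v_0 = (0, -2).
v_2 = A·v_1 = (2, 2).

v_2 = (2, 2)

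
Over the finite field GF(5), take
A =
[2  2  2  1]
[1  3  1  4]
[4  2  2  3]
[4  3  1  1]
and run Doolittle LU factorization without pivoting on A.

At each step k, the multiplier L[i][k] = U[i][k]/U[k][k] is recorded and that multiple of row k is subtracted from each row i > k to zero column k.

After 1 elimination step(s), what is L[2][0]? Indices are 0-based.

L[2][0] = 2

k=0: U[0][0]=2
  eliminate (1,0): mult=3, new row 1: (0, 2, 0, 1); set L[1][0]=3
  eliminate (2,0): mult=2, new row 2: (0, 3, 3, 1); set L[2][0]=2
  eliminate (3,0): mult=2, new row 3: (0, 4, 2, 4); set L[3][0]=2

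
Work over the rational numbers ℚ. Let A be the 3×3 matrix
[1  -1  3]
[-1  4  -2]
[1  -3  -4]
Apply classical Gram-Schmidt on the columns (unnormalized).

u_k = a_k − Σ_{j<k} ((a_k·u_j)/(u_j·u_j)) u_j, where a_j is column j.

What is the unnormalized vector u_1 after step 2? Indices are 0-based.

u_1 = (5/3, 4/3, -1/3)

Step 1: u_0 = a_0 = (1, -1, 1).
Step 2: u_1 = a_1 − (-8/3)·u_0 = (5/3, 4/3, -1/3).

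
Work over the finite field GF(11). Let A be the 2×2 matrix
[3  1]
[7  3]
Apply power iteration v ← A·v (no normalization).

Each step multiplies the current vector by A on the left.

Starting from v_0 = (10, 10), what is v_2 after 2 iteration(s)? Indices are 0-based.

v_0 = (10, 10).
v_1 = A·v_0 = (7, 1).
v_2 = A·v_1 = (0, 8).

v_2 = (0, 8)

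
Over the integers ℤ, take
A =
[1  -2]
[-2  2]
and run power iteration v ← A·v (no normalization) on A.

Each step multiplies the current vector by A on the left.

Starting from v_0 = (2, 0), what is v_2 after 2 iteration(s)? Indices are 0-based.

v_2 = (10, -12)

v_0 = (2, 0).
v_1 = A·v_0 = (2, -4).
v_2 = A·v_1 = (10, -12).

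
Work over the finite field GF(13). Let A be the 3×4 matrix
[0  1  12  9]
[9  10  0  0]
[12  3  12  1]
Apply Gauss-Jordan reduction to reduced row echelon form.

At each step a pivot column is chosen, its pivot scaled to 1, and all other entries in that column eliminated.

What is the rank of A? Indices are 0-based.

rank = 3

[1] R0 <-> R1
[1] R0 /= 9  ⇒  (1, 4, 0, 0)
     R2 -= 12·R0  ⇒  (0, 7, 12, 1)
[2] R1 /= 1  ⇒  (0, 1, 12, 9)
     R0 -= 4·R1  ⇒  (1, 0, 4, 3)
     R2 -= 7·R1  ⇒  (0, 0, 6, 3)
[3] R2 /= 6  ⇒  (0, 0, 1, 7)
     R0 -= 4·R2  ⇒  (1, 0, 0, 1)
     R1 -= 12·R2  ⇒  (0, 1, 0, 3)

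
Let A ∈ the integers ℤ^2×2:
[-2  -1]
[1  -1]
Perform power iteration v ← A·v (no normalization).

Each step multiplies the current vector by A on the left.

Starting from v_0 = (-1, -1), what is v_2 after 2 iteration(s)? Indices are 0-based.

v_2 = (-6, 3)

v_0 = (-1, -1).
v_1 = A·v_0 = (3, 0).
v_2 = A·v_1 = (-6, 3).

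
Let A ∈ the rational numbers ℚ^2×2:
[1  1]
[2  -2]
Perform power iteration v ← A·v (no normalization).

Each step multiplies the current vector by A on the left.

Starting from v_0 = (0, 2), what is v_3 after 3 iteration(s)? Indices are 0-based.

v_0 = (0, 2).
v_1 = A·v_0 = (2, -4).
v_2 = A·v_1 = (-2, 12).
v_3 = A·v_2 = (10, -28).

v_3 = (10, -28)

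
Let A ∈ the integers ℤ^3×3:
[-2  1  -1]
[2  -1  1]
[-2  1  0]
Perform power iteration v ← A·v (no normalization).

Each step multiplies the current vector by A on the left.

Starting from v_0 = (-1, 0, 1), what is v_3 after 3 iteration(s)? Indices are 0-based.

v_0 = (-1, 0, 1).
v_1 = A·v_0 = (1, -1, 2).
v_2 = A·v_1 = (-5, 5, -3).
v_3 = A·v_2 = (18, -18, 15).

v_3 = (18, -18, 15)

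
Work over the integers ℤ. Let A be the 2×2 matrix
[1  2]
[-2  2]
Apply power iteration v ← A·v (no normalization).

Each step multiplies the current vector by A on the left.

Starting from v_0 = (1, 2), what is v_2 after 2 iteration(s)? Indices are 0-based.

v_2 = (9, -6)

v_0 = (1, 2).
v_1 = A·v_0 = (5, 2).
v_2 = A·v_1 = (9, -6).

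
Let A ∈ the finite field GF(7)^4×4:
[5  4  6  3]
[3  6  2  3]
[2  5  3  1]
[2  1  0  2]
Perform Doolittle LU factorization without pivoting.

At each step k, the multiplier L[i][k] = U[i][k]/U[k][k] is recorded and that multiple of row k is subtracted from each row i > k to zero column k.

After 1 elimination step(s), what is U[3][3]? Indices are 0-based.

U[3][3] = 5

Step 1: pivot at (0,0) is 5.
  row1 ← row1 − (2)·row0  ⇒  L[1][0]=2, U row1=(0, 5, 4, 4)
  row2 ← row2 − (6)·row0  ⇒  L[2][0]=6, U row2=(0, 2, 2, 4)
  row3 ← row3 − (6)·row0  ⇒  L[3][0]=6, U row3=(0, 5, 6, 5)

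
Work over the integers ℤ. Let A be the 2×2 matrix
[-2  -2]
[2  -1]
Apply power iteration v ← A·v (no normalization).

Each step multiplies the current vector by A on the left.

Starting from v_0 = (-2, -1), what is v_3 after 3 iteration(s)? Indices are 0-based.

v_3 = (-18, -27)

v_0 = (-2, -1).
v_1 = A·v_0 = (6, -3).
v_2 = A·v_1 = (-6, 15).
v_3 = A·v_2 = (-18, -27).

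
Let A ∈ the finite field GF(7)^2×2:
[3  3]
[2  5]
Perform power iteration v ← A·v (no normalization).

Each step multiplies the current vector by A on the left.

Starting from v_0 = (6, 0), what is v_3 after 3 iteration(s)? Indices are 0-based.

v_0 = (6, 0).
v_1 = A·v_0 = (4, 5).
v_2 = A·v_1 = (6, 5).
v_3 = A·v_2 = (5, 2).

v_3 = (5, 2)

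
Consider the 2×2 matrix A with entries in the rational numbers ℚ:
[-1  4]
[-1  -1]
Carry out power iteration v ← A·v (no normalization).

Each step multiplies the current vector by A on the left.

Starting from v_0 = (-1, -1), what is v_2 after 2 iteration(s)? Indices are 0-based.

v_2 = (11, 1)

v_0 = (-1, -1).
v_1 = A·v_0 = (-3, 2).
v_2 = A·v_1 = (11, 1).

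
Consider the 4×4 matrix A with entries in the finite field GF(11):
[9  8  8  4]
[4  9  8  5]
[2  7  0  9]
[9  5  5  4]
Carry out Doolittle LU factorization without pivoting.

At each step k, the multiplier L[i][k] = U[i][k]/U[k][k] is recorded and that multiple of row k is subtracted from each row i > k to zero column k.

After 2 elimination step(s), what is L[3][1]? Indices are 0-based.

L[3][1] = 10

[col 0] pivot 9
  R1 -= 9*R0 → (0, 3, 2, 2)  (L[1][0] := 9)
  R2 -= 10*R0 → (0, 4, 8, 2)  (L[2][0] := 10)
  R3 -= 1*R0 → (0, 8, 8, 0)  (L[3][0] := 1)
[col 1] pivot 3
  R2 -= 5*R1 → (0, 0, 9, 3)  (L[2][1] := 5)
  R3 -= 10*R1 → (0, 0, 10, 2)  (L[3][1] := 10)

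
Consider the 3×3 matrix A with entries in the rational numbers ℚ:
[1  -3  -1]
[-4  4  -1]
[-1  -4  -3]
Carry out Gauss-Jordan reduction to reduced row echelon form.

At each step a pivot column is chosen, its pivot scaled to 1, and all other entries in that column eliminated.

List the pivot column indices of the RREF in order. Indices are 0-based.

pivot columns: 0, 1, 2

step 1: normalize row 0 (÷1) = (1, -3, -1)
  row 1: subtract -4×row0 = (0, -8, -5)
  row 2: subtract -1×row0 = (0, -7, -4)
step 2: normalize row 1 (÷-8) = (0, 1, 5/8)
  row 0: subtract -3×row1 = (1, 0, 7/8)
  row 2: subtract -7×row1 = (0, 0, 3/8)
step 3: normalize row 2 (÷3/8) = (0, 0, 1)
  row 0: subtract 7/8×row2 = (1, 0, 0)
  row 1: subtract 5/8×row2 = (0, 1, 0)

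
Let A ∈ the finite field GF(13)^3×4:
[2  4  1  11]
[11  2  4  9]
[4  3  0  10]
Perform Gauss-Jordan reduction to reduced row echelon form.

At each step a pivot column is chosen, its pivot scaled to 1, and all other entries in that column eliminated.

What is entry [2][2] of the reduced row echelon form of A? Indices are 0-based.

M[2][2] = 0

pivot(0,0)=2: scale R0 → (1, 2, 7, 12)
  clear (1,0): R1 −= (11)R0 → (0, 6, 5, 7)
  clear (2,0): R2 −= (4)R0 → (0, 8, 11, 1)
pivot(1,1)=6: scale R1 → (0, 1, 3, 12)
  clear (0,1): R0 −= (2)R1 → (1, 0, 1, 1)
  clear (2,1): R2 −= (8)R1 → (0, 0, 0, 9)
col 2: no nonzero at/below row 2; advance.
pivot(2,3)=9: scale R2 → (0, 0, 0, 1)
  clear (0,3): R0 −= (1)R2 → (1, 0, 1, 0)
  clear (1,3): R1 −= (12)R2 → (0, 1, 3, 0)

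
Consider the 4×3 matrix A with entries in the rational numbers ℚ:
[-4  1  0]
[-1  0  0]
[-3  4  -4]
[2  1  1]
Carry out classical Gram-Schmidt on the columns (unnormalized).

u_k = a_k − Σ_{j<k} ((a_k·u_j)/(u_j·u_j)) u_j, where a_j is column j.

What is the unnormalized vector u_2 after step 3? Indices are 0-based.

Step 1: u_0 = a_0 = (-4, -1, -3, 2).
Step 2: u_1 = a_1 − (-7/15)·u_0 = (-13/15, -7/15, 13/5, 29/15).
Step 3: u_2 = a_2 − (7/15)·u_0 − (-127/172)·u_1 = (211/172, 21/172, -117/172, 257/172).

u_2 = (211/172, 21/172, -117/172, 257/172)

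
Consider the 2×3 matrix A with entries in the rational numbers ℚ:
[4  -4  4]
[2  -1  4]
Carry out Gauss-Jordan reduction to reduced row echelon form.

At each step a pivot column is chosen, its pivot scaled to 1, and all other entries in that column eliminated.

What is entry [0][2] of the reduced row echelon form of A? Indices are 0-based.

M[0][2] = 3

pivot(0,0)=4: scale R0 → (1, -1, 1)
  clear (1,0): R1 −= (2)R0 → (0, 1, 2)
pivot(1,1)=1: scale R1 → (0, 1, 2)
  clear (0,1): R0 −= (-1)R1 → (1, 0, 3)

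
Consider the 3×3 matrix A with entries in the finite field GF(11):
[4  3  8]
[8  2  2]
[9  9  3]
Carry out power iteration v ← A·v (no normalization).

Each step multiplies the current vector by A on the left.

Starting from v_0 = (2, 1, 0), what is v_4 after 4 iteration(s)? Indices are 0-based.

v_4 = (1, 1, 8)

v_0 = (2, 1, 0).
v_1 = A·v_0 = (0, 7, 5).
v_2 = A·v_1 = (6, 2, 1).
v_3 = A·v_2 = (5, 10, 9).
v_4 = A·v_3 = (1, 1, 8).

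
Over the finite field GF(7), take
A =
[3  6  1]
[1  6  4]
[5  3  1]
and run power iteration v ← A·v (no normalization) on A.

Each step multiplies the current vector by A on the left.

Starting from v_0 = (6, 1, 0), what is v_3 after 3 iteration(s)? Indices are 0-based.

v_0 = (6, 1, 0).
v_1 = A·v_0 = (3, 5, 5).
v_2 = A·v_1 = (2, 4, 0).
v_3 = A·v_2 = (2, 5, 1).

v_3 = (2, 5, 1)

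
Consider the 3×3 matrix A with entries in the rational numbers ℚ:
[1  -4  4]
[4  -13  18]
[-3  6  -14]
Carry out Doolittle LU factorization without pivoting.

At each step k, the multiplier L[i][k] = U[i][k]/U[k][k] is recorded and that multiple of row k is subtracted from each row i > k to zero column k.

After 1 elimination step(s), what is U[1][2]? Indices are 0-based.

U[1][2] = 2

[col 0] pivot 1
  R1 -= 4*R0 → (0, 3, 2)  (L[1][0] := 4)
  R2 -= -3*R0 → (0, -6, -2)  (L[2][0] := -3)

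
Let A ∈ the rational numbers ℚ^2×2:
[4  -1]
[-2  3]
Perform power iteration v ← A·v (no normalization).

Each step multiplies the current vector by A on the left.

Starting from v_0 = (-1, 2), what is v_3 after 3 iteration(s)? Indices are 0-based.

v_0 = (-1, 2).
v_1 = A·v_0 = (-6, 8).
v_2 = A·v_1 = (-32, 36).
v_3 = A·v_2 = (-164, 172).

v_3 = (-164, 172)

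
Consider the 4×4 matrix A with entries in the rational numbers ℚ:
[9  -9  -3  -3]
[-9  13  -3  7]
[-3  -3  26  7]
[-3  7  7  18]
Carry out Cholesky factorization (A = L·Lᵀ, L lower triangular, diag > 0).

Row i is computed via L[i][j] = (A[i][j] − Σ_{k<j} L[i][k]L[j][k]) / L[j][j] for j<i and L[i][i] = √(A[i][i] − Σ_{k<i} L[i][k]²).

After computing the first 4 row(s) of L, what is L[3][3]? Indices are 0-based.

L[3][3] = 2

Step 1: L[0][0] = √(9) = 3.
  L[1][0] = (-9) / L[0][0] = -3.
Step 2: L[1][1] = √(4) = 2.
  L[2][0] = (-3) / L[0][0] = -1.
  L[2][1] = (-6) / L[1][1] = -3.
Step 3: L[2][2] = √(16) = 4.
  L[3][0] = (-3) / L[0][0] = -1.
  L[3][1] = (4) / L[1][1] = 2.
  L[3][2] = (12) / L[2][2] = 3.
Step 4: L[3][3] = √(4) = 2.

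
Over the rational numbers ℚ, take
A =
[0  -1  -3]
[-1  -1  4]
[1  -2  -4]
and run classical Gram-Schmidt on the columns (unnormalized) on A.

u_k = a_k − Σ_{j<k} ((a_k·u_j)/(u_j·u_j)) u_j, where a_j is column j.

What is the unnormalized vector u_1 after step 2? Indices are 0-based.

u_1 = (-1, -3/2, -3/2)

Step 1: u_0 = a_0 = (0, -1, 1).
Step 2: u_1 = a_1 − (-1/2)·u_0 = (-1, -3/2, -3/2).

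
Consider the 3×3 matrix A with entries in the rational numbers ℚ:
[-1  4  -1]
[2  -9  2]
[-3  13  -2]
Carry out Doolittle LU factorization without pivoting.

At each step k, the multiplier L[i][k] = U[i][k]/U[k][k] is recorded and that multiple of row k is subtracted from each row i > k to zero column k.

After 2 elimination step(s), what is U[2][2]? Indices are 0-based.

U[2][2] = 1

k=0: U[0][0]=-1
  eliminate (1,0): mult=-2, new row 1: (0, -1, 0); set L[1][0]=-2
  eliminate (2,0): mult=3, new row 2: (0, 1, 1); set L[2][0]=3
k=1: U[1][1]=-1
  eliminate (2,1): mult=-1, new row 2: (0, 0, 1); set L[2][1]=-1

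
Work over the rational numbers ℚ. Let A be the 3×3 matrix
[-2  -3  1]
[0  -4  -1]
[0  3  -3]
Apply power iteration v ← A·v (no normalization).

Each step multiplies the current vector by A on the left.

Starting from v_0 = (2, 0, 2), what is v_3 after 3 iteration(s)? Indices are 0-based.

v_3 = (-38, -68, 6)

v_0 = (2, 0, 2).
v_1 = A·v_0 = (-2, -2, -6).
v_2 = A·v_1 = (4, 14, 12).
v_3 = A·v_2 = (-38, -68, 6).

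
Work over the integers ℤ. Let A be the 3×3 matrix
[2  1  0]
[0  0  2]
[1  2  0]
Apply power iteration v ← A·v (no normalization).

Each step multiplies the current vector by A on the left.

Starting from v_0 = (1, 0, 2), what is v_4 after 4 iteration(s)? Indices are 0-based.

v_4 = (56, 24, 58)

v_0 = (1, 0, 2).
v_1 = A·v_0 = (2, 4, 1).
v_2 = A·v_1 = (8, 2, 10).
v_3 = A·v_2 = (18, 20, 12).
v_4 = A·v_3 = (56, 24, 58).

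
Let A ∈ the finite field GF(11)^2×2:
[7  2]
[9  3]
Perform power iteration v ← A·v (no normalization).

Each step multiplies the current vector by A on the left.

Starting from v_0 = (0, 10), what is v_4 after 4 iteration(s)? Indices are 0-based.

v_4 = (1, 1)

v_0 = (0, 10).
v_1 = A·v_0 = (9, 8).
v_2 = A·v_1 = (2, 6).
v_3 = A·v_2 = (4, 3).
v_4 = A·v_3 = (1, 1).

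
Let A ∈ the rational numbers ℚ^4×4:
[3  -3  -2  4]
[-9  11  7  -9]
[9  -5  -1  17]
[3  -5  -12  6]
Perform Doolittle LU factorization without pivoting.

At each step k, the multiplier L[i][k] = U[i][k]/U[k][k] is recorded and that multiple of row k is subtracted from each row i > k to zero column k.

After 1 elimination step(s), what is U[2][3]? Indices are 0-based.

U[2][3] = 5

k=0: U[0][0]=3
  eliminate (1,0): mult=-3, new row 1: (0, 2, 1, 3); set L[1][0]=-3
  eliminate (2,0): mult=3, new row 2: (0, 4, 5, 5); set L[2][0]=3
  eliminate (3,0): mult=1, new row 3: (0, -2, -10, 2); set L[3][0]=1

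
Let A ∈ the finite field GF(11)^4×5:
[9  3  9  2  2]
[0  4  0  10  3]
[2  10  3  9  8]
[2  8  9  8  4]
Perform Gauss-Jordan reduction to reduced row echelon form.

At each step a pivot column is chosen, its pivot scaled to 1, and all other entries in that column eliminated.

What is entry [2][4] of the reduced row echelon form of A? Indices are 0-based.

pivot(0,0)=9: scale R0 → (1, 4, 1, 10, 10)
  clear (2,0): R2 −= (2)R0 → (0, 2, 1, 0, 10)
  clear (3,0): R3 −= (2)R0 → (0, 0, 7, 10, 6)
pivot(1,1)=4: scale R1 → (0, 1, 0, 8, 9)
  clear (0,1): R0 −= (4)R1 → (1, 0, 1, 0, 7)
  clear (2,1): R2 −= (2)R1 → (0, 0, 1, 6, 3)
pivot(2,2)=1: scale R2 → (0, 0, 1, 6, 3)
  clear (0,2): R0 −= (1)R2 → (1, 0, 0, 5, 4)
  clear (3,2): R3 −= (7)R2 → (0, 0, 0, 1, 7)
pivot(3,3)=1: scale R3 → (0, 0, 0, 1, 7)
  clear (0,3): R0 −= (5)R3 → (1, 0, 0, 0, 2)
  clear (1,3): R1 −= (8)R3 → (0, 1, 0, 0, 8)
  clear (2,3): R2 −= (6)R3 → (0, 0, 1, 0, 5)

M[2][4] = 5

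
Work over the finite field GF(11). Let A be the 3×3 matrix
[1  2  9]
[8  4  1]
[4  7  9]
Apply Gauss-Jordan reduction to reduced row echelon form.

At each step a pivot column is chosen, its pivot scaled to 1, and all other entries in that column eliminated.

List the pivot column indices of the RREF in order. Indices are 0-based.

pivot columns: 0, 1

pivot(0,0)=1: scale R0 → (1, 2, 9)
  clear (1,0): R1 −= (8)R0 → (0, 10, 6)
  clear (2,0): R2 −= (4)R0 → (0, 10, 6)
pivot(1,1)=10: scale R1 → (0, 1, 5)
  clear (0,1): R0 −= (2)R1 → (1, 0, 10)
  clear (2,1): R2 −= (10)R1 → (0, 0, 0)
col 2: no nonzero at/below row 2; advance.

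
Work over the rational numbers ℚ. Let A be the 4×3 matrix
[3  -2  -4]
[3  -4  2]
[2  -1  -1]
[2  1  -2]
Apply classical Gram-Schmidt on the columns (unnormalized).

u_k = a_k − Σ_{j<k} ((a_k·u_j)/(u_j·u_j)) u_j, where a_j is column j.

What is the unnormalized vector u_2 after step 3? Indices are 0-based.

Step 1: u_0 = a_0 = (3, 3, 2, 2).
Step 2: u_1 = a_1 − (-9/13)·u_0 = (1/13, -25/13, 5/13, 31/13).
Step 3: u_2 = a_2 − (-6/13)·u_0 − (-121/124)·u_1 = (-315/124, 187/124, 37/124, 5/4).

u_2 = (-315/124, 187/124, 37/124, 5/4)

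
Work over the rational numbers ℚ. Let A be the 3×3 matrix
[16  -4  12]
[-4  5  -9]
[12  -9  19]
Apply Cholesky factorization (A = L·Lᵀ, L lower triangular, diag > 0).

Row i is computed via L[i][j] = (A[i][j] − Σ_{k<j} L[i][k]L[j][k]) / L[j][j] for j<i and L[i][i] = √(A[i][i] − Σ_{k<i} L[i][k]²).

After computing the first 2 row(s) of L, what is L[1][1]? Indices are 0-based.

L[1][1] = 2

Step 1: L[0][0] = √(16) = 4.
  L[1][0] = (-4) / L[0][0] = -1.
Step 2: L[1][1] = √(4) = 2.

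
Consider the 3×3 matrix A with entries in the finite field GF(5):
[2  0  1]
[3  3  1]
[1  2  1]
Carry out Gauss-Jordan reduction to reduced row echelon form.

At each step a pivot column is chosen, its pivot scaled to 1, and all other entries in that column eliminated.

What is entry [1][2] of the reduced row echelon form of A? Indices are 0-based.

M[1][2] = 4

step 1: normalize row 0 (÷2) = (1, 0, 3)
  row 1: subtract 3×row0 = (0, 3, 2)
  row 2: subtract 1×row0 = (0, 2, 3)
step 2: normalize row 1 (÷3) = (0, 1, 4)
  row 2: subtract 2×row1 = (0, 0, 0)
skip col 2 (zero from row 2)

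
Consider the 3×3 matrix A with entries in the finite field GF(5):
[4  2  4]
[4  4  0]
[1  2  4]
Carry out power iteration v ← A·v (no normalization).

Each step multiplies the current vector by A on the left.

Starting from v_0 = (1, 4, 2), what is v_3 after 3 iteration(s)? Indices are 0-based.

v_3 = (4, 2, 0)

v_0 = (1, 4, 2).
v_1 = A·v_0 = (0, 0, 2).
v_2 = A·v_1 = (3, 0, 3).
v_3 = A·v_2 = (4, 2, 0).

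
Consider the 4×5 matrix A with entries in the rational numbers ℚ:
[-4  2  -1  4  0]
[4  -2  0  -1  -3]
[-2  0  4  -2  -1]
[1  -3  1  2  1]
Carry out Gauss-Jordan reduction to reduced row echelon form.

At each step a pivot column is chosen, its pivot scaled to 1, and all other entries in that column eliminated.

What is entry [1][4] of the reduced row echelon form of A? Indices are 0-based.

M[1][4] = -257/74

[1] R0 /= -4  ⇒  (1, -1/2, 1/4, -1, 0)
     R1 -= 4·R0  ⇒  (0, 0, -1, 3, -3)
     R2 -= -2·R0  ⇒  (0, -1, 9/2, -4, -1)
     R3 -= 1·R0  ⇒  (0, -5/2, 3/4, 3, 1)
[2] R1 <-> R2
[2] R1 /= -1  ⇒  (0, 1, -9/2, 4, 1)
     R0 -= -1/2·R1  ⇒  (1, 0, -2, 1, 1/2)
     R3 -= -5/2·R1  ⇒  (0, 0, -21/2, 13, 7/2)
[3] R2 /= -1  ⇒  (0, 0, 1, -3, 3)
     R0 -= -2·R2  ⇒  (1, 0, 0, -5, 13/2)
     R1 -= -9/2·R2  ⇒  (0, 1, 0, -19/2, 29/2)
     R3 -= -21/2·R2  ⇒  (0, 0, 0, -37/2, 35)
[4] R3 /= -37/2  ⇒  (0, 0, 0, 1, -70/37)
     R0 -= -5·R3  ⇒  (1, 0, 0, 0, -219/74)
     R1 -= -19/2·R3  ⇒  (0, 1, 0, 0, -257/74)
     R2 -= -3·R3  ⇒  (0, 0, 1, 0, -99/37)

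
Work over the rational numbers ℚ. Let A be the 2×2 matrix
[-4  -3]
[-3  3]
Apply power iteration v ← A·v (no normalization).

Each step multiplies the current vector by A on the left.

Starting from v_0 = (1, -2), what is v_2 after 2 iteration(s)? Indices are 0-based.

v_0 = (1, -2).
v_1 = A·v_0 = (2, -9).
v_2 = A·v_1 = (19, -33).

v_2 = (19, -33)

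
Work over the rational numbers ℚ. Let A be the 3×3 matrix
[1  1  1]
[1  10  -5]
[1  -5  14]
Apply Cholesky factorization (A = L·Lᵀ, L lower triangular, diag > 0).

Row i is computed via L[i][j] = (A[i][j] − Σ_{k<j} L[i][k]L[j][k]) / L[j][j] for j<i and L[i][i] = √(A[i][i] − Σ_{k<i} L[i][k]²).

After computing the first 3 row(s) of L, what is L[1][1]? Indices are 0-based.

L[1][1] = 3

Step 1: L[0][0] = √(1) = 1.
  L[1][0] = (1) / L[0][0] = 1.
Step 2: L[1][1] = √(9) = 3.
  L[2][0] = (1) / L[0][0] = 1.
  L[2][1] = (-6) / L[1][1] = -2.
Step 3: L[2][2] = √(9) = 3.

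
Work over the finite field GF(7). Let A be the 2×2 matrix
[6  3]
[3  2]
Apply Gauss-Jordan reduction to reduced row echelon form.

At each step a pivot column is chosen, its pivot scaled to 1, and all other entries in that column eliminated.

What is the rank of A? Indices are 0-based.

rank = 2

pivot(0,0)=6: scale R0 → (1, 4)
  clear (1,0): R1 −= (3)R0 → (0, 4)
pivot(1,1)=4: scale R1 → (0, 1)
  clear (0,1): R0 −= (4)R1 → (1, 0)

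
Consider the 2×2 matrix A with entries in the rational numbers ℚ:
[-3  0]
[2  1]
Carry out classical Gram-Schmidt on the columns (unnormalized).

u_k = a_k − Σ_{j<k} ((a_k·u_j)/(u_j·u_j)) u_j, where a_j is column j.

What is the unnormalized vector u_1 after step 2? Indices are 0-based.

u_1 = (6/13, 9/13)

Step 1: u_0 = a_0 = (-3, 2).
Step 2: u_1 = a_1 − (2/13)·u_0 = (6/13, 9/13).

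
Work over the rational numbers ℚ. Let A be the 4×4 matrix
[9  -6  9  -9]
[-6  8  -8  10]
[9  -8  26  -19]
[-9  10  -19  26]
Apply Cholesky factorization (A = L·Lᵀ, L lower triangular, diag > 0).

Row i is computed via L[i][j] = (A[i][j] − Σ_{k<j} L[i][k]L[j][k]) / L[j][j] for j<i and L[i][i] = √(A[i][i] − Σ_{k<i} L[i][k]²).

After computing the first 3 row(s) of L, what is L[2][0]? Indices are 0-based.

L[2][0] = 3

Step 1: L[0][0] = √(9) = 3.
  L[1][0] = (-6) / L[0][0] = -2.
Step 2: L[1][1] = √(4) = 2.
  L[2][0] = (9) / L[0][0] = 3.
  L[2][1] = (-2) / L[1][1] = -1.
Step 3: L[2][2] = √(16) = 4.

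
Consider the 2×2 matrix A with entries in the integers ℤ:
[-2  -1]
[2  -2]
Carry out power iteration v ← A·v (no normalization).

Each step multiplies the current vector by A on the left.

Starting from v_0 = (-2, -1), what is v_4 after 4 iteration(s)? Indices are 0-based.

v_4 = (40, 92)

v_0 = (-2, -1).
v_1 = A·v_0 = (5, -2).
v_2 = A·v_1 = (-8, 14).
v_3 = A·v_2 = (2, -44).
v_4 = A·v_3 = (40, 92).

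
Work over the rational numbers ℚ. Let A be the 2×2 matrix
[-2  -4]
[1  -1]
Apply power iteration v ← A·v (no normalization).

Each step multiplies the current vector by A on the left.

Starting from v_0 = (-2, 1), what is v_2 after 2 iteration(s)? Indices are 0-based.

v_0 = (-2, 1).
v_1 = A·v_0 = (0, -3).
v_2 = A·v_1 = (12, 3).

v_2 = (12, 3)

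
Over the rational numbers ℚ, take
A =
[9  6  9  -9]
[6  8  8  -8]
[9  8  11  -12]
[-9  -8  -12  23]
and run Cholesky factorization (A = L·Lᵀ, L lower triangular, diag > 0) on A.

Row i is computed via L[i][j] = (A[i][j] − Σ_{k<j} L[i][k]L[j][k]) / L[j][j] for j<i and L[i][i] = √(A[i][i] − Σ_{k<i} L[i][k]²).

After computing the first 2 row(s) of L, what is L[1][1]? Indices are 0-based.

Step 1: L[0][0] = √(9) = 3.
  L[1][0] = (6) / L[0][0] = 2.
Step 2: L[1][1] = √(4) = 2.

L[1][1] = 2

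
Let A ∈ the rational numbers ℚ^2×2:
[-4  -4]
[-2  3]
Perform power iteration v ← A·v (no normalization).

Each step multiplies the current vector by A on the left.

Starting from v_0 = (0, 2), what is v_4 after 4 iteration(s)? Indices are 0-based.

v_4 = (328, 594)

v_0 = (0, 2).
v_1 = A·v_0 = (-8, 6).
v_2 = A·v_1 = (8, 34).
v_3 = A·v_2 = (-168, 86).
v_4 = A·v_3 = (328, 594).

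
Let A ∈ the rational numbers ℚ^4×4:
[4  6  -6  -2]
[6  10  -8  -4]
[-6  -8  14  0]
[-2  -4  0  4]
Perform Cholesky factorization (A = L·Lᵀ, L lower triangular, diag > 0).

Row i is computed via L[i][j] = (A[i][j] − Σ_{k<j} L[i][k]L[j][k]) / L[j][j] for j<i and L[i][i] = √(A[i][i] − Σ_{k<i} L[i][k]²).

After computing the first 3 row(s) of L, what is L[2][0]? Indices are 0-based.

Step 1: L[0][0] = √(4) = 2.
  L[1][0] = (6) / L[0][0] = 3.
Step 2: L[1][1] = √(1) = 1.
  L[2][0] = (-6) / L[0][0] = -3.
  L[2][1] = (1) / L[1][1] = 1.
Step 3: L[2][2] = √(4) = 2.

L[2][0] = -3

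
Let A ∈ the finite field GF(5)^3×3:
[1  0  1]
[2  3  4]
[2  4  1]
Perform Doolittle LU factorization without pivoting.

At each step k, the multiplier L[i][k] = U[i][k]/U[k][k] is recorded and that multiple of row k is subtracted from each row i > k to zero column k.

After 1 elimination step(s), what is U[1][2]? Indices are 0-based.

[col 0] pivot 1
  R1 -= 2*R0 → (0, 3, 2)  (L[1][0] := 2)
  R2 -= 2*R0 → (0, 4, 4)  (L[2][0] := 2)

U[1][2] = 2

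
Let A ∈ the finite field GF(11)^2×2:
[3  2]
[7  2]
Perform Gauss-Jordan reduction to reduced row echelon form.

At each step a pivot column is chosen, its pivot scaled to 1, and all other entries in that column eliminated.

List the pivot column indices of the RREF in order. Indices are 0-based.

[1] R0 /= 3  ⇒  (1, 8)
     R1 -= 7·R0  ⇒  (0, 1)
[2] R1 /= 1  ⇒  (0, 1)
     R0 -= 8·R1  ⇒  (1, 0)

pivot columns: 0, 1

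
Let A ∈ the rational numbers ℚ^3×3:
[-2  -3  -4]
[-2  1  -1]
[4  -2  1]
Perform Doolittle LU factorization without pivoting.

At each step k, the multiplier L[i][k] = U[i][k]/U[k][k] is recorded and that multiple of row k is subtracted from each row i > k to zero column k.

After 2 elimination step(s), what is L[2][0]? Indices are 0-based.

k=0: U[0][0]=-2
  eliminate (1,0): mult=1, new row 1: (0, 4, 3); set L[1][0]=1
  eliminate (2,0): mult=-2, new row 2: (0, -8, -7); set L[2][0]=-2
k=1: U[1][1]=4
  eliminate (2,1): mult=-2, new row 2: (0, 0, -1); set L[2][1]=-2

L[2][0] = -2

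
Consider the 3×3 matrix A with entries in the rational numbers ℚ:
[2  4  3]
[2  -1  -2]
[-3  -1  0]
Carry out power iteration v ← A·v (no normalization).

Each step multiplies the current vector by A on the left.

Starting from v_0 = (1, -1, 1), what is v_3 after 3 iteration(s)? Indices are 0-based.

v_0 = (1, -1, 1).
v_1 = A·v_0 = (1, 1, -2).
v_2 = A·v_1 = (0, 5, -4).
v_3 = A·v_2 = (8, 3, -5).

v_3 = (8, 3, -5)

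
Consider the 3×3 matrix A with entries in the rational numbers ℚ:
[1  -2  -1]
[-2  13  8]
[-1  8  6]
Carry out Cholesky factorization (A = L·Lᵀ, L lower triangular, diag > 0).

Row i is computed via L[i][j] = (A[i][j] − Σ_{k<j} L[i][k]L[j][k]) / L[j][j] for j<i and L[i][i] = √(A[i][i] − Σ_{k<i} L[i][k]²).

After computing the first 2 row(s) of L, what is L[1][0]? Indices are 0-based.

Step 1: L[0][0] = √(1) = 1.
  L[1][0] = (-2) / L[0][0] = -2.
Step 2: L[1][1] = √(9) = 3.

L[1][0] = -2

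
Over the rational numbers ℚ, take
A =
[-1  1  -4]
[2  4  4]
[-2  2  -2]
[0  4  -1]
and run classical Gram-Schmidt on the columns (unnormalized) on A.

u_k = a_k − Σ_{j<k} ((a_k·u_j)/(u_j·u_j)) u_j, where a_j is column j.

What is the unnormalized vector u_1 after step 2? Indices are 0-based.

u_1 = (4/3, 10/3, 8/3, 4)

Step 1: u_0 = a_0 = (-1, 2, -2, 0).
Step 2: u_1 = a_1 − (1/3)·u_0 = (4/3, 10/3, 8/3, 4).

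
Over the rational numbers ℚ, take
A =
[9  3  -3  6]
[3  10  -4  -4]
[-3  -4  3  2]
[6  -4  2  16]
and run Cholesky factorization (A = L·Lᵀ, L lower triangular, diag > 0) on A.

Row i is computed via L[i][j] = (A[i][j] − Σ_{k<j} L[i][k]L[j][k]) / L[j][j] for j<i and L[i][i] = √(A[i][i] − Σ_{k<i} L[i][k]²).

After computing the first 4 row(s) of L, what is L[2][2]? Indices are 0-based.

L[2][2] = 1

Step 1: L[0][0] = √(9) = 3.
  L[1][0] = (3) / L[0][0] = 1.
Step 2: L[1][1] = √(9) = 3.
  L[2][0] = (-3) / L[0][0] = -1.
  L[2][1] = (-3) / L[1][1] = -1.
Step 3: L[2][2] = √(1) = 1.
  L[3][0] = (6) / L[0][0] = 2.
  L[3][1] = (-6) / L[1][1] = -2.
  L[3][2] = (2) / L[2][2] = 2.
Step 4: L[3][3] = √(4) = 2.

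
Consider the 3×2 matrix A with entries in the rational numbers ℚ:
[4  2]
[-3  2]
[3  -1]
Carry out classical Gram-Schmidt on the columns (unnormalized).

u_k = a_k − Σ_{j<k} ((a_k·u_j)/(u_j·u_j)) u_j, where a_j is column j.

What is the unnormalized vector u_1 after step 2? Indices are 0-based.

Step 1: u_0 = a_0 = (4, -3, 3).
Step 2: u_1 = a_1 − (-1/34)·u_0 = (36/17, 65/34, -31/34).

u_1 = (36/17, 65/34, -31/34)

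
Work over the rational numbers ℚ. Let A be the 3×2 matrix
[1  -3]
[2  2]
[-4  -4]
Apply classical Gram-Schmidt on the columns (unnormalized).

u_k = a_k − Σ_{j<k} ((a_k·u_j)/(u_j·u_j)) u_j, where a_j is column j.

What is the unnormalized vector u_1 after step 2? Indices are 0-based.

Step 1: u_0 = a_0 = (1, 2, -4).
Step 2: u_1 = a_1 − (17/21)·u_0 = (-80/21, 8/21, -16/21).

u_1 = (-80/21, 8/21, -16/21)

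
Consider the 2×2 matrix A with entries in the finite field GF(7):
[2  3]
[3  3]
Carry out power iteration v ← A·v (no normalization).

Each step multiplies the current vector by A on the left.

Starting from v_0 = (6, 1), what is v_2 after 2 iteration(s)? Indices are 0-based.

v_0 = (6, 1).
v_1 = A·v_0 = (1, 0).
v_2 = A·v_1 = (2, 3).

v_2 = (2, 3)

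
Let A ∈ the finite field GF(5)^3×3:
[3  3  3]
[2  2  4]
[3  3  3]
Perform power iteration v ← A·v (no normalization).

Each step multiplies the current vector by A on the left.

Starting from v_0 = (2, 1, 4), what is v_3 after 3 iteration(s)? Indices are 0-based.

v_3 = (2, 2, 2)

v_0 = (2, 1, 4).
v_1 = A·v_0 = (1, 2, 1).
v_2 = A·v_1 = (2, 0, 2).
v_3 = A·v_2 = (2, 2, 2).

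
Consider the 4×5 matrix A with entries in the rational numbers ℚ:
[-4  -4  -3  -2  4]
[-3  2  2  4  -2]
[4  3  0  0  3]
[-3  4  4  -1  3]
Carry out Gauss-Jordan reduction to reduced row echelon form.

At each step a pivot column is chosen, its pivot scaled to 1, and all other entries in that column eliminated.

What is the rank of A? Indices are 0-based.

pivot(0,0)=-4: scale R0 → (1, 1, 3/4, 1/2, -1)
  clear (1,0): R1 −= (-3)R0 → (0, 5, 17/4, 11/2, -5)
  clear (2,0): R2 −= (4)R0 → (0, -1, -3, -2, 7)
  clear (3,0): R3 −= (-3)R0 → (0, 7, 25/4, 1/2, 0)
pivot(1,1)=5: scale R1 → (0, 1, 17/20, 11/10, -1)
  clear (0,1): R0 −= (1)R1 → (1, 0, -1/10, -3/5, 0)
  clear (2,1): R2 −= (-1)R1 → (0, 0, -43/20, -9/10, 6)
  clear (3,1): R3 −= (7)R1 → (0, 0, 3/10, -36/5, 7)
pivot(2,2)=-43/20: scale R2 → (0, 0, 1, 18/43, -120/43)
  clear (0,2): R0 −= (-1/10)R2 → (1, 0, 0, -24/43, -12/43)
  clear (1,2): R1 −= (17/20)R2 → (0, 1, 0, 32/43, 59/43)
  clear (3,2): R3 −= (3/10)R2 → (0, 0, 0, -315/43, 337/43)
pivot(3,3)=-315/43: scale R3 → (0, 0, 0, 1, -337/315)
  clear (0,3): R0 −= (-24/43)R3 → (1, 0, 0, 0, -92/105)
  clear (1,3): R1 −= (32/43)R3 → (0, 1, 0, 0, 683/315)
  clear (2,3): R2 −= (18/43)R3 → (0, 0, 1, 0, -82/35)

rank = 4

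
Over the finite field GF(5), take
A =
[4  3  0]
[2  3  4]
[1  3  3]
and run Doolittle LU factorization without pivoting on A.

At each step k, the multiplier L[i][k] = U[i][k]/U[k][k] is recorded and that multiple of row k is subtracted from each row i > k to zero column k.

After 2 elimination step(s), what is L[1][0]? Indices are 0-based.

k=0: U[0][0]=4
  eliminate (1,0): mult=3, new row 1: (0, 4, 4); set L[1][0]=3
  eliminate (2,0): mult=4, new row 2: (0, 1, 3); set L[2][0]=4
k=1: U[1][1]=4
  eliminate (2,1): mult=4, new row 2: (0, 0, 2); set L[2][1]=4

L[1][0] = 3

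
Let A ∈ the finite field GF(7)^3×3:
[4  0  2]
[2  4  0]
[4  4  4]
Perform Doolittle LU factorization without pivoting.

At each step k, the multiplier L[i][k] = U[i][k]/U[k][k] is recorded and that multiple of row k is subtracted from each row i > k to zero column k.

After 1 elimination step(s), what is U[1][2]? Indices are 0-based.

[col 0] pivot 4
  R1 -= 4*R0 → (0, 4, 6)  (L[1][0] := 4)
  R2 -= 1*R0 → (0, 4, 2)  (L[2][0] := 1)

U[1][2] = 6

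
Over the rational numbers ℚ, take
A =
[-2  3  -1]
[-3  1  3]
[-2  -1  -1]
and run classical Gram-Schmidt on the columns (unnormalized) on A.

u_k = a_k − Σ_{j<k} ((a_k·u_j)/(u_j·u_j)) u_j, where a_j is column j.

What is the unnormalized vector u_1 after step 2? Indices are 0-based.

Step 1: u_0 = a_0 = (-2, -3, -2).
Step 2: u_1 = a_1 − (-7/17)·u_0 = (37/17, -4/17, -31/17).

u_1 = (37/17, -4/17, -31/17)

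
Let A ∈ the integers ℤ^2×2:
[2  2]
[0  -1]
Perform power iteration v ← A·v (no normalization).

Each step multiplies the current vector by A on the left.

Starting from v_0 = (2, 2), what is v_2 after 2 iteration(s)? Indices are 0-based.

v_2 = (12, 2)

v_0 = (2, 2).
v_1 = A·v_0 = (8, -2).
v_2 = A·v_1 = (12, 2).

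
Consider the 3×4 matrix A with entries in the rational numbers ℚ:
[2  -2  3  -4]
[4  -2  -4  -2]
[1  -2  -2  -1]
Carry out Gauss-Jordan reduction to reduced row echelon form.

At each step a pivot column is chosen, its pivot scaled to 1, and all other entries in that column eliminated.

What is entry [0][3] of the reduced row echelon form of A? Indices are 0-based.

M[0][3] = -11/17

step 1: normalize row 0 (÷2) = (1, -1, 3/2, -2)
  row 1: subtract 4×row0 = (0, 2, -10, 6)
  row 2: subtract 1×row0 = (0, -1, -7/2, 1)
step 2: normalize row 1 (÷2) = (0, 1, -5, 3)
  row 0: subtract -1×row1 = (1, 0, -7/2, 1)
  row 2: subtract -1×row1 = (0, 0, -17/2, 4)
step 3: normalize row 2 (÷-17/2) = (0, 0, 1, -8/17)
  row 0: subtract -7/2×row2 = (1, 0, 0, -11/17)
  row 1: subtract -5×row2 = (0, 1, 0, 11/17)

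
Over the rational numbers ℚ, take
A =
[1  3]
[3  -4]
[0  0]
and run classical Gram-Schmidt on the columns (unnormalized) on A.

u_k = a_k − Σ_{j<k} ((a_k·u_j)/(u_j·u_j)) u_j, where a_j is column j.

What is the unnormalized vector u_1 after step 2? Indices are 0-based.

Step 1: u_0 = a_0 = (1, 3, 0).
Step 2: u_1 = a_1 − (-9/10)·u_0 = (39/10, -13/10, 0).

u_1 = (39/10, -13/10, 0)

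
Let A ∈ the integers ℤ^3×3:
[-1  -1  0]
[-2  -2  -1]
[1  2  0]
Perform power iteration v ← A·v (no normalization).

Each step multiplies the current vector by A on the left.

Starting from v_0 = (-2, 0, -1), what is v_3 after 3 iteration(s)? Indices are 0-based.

v_0 = (-2, 0, -1).
v_1 = A·v_0 = (2, 5, -2).
v_2 = A·v_1 = (-7, -12, 12).
v_3 = A·v_2 = (19, 26, -31).

v_3 = (19, 26, -31)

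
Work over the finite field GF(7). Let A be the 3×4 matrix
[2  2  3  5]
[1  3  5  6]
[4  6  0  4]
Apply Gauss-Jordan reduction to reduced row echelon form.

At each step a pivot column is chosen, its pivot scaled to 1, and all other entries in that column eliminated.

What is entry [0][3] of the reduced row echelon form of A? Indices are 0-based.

[1] R0 /= 2  ⇒  (1, 1, 5, 6)
     R1 -= 1·R0  ⇒  (0, 2, 0, 0)
     R2 -= 4·R0  ⇒  (0, 2, 1, 1)
[2] R1 /= 2  ⇒  (0, 1, 0, 0)
     R0 -= 1·R1  ⇒  (1, 0, 5, 6)
     R2 -= 2·R1  ⇒  (0, 0, 1, 1)
[3] R2 /= 1  ⇒  (0, 0, 1, 1)
     R0 -= 5·R2  ⇒  (1, 0, 0, 1)

M[0][3] = 1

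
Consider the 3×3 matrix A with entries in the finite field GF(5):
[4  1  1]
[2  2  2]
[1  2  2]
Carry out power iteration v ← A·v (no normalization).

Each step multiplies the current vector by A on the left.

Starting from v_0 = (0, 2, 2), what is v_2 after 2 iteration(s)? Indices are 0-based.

v_0 = (0, 2, 2).
v_1 = A·v_0 = (4, 3, 3).
v_2 = A·v_1 = (2, 0, 1).

v_2 = (2, 0, 1)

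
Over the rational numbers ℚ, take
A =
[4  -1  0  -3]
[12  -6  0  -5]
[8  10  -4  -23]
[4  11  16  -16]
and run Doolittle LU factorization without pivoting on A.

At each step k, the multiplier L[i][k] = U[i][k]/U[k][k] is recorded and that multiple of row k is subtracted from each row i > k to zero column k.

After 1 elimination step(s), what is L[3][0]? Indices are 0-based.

L[3][0] = 1

[col 0] pivot 4
  R1 -= 3*R0 → (0, -3, 0, 4)  (L[1][0] := 3)
  R2 -= 2*R0 → (0, 12, -4, -17)  (L[2][0] := 2)
  R3 -= 1*R0 → (0, 12, 16, -13)  (L[3][0] := 1)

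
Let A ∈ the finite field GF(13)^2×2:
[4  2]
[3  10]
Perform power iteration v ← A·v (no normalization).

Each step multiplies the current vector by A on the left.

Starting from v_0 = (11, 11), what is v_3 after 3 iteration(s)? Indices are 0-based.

v_3 = (9, 3)

v_0 = (11, 11).
v_1 = A·v_0 = (1, 0).
v_2 = A·v_1 = (4, 3).
v_3 = A·v_2 = (9, 3).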